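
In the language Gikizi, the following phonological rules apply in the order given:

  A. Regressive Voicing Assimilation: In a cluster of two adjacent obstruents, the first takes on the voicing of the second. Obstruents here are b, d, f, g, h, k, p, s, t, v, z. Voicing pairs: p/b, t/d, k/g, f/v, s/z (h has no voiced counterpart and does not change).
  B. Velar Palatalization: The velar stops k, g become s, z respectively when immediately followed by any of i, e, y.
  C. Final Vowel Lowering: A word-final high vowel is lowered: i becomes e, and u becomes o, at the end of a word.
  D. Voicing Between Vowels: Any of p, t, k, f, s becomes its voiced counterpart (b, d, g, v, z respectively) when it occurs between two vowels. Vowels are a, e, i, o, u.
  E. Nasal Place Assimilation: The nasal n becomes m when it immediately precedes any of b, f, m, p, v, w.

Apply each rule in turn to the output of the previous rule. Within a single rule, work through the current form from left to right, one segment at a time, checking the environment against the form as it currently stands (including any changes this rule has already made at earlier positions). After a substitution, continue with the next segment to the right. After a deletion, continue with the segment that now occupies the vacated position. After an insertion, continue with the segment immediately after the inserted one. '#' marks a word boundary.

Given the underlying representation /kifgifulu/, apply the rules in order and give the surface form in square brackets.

A Regressive Voicing Assimilation: [kifgifulu] → [kivgifulu]
B Velar Palatalization: [kivgifulu] → [sivzifulu]
C Final Vowel Lowering: [sivzifulu] → [sivzifulo]
D Voicing Between Vowels: [sivzifulo] → [sivzivulo]
E Nasal Place Assimilation: no change — [sivzivulo]

[sivzivulo]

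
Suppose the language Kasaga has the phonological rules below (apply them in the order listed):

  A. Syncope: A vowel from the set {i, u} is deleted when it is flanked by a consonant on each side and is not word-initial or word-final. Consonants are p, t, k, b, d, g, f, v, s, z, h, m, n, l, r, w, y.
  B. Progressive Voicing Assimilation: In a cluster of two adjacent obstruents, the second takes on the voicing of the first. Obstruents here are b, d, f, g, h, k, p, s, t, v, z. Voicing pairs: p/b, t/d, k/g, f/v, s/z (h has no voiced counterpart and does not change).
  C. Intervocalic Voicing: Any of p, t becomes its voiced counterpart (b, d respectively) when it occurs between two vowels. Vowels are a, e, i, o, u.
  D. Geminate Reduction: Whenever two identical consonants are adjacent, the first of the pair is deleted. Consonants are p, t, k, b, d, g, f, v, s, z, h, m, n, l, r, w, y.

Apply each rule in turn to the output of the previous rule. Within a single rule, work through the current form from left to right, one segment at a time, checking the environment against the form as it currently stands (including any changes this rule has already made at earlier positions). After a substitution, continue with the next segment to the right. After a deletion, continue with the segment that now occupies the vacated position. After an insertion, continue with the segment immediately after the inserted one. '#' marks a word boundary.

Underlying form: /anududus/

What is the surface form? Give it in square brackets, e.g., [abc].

[andz]

A Syncope: [anududus] → [andds]
B Progressive Voicing Assimilation: [andds] → [anddz]
C Intervocalic Voicing: no change — [anddz]
D Geminate Reduction: [anddz] → [andz]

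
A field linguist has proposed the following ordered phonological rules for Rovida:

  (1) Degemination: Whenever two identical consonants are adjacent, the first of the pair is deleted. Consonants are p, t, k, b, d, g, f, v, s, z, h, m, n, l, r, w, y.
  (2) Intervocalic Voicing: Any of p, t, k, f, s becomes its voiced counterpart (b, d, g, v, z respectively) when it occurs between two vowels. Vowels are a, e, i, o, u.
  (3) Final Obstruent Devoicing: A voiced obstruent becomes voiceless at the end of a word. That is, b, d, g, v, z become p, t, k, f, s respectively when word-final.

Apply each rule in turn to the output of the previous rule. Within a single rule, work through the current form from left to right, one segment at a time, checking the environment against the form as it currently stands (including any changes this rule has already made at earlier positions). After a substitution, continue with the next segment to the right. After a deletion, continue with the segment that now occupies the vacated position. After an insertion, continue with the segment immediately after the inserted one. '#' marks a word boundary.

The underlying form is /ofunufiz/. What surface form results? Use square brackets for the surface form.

(1) Degemination: no change — [ofunufiz]
(2) Intervocalic Voicing: [ofunufiz] → [ovunuviz]
(3) Final Obstruent Devoicing: [ovunuviz] → [ovunuvis]

[ovunuvis]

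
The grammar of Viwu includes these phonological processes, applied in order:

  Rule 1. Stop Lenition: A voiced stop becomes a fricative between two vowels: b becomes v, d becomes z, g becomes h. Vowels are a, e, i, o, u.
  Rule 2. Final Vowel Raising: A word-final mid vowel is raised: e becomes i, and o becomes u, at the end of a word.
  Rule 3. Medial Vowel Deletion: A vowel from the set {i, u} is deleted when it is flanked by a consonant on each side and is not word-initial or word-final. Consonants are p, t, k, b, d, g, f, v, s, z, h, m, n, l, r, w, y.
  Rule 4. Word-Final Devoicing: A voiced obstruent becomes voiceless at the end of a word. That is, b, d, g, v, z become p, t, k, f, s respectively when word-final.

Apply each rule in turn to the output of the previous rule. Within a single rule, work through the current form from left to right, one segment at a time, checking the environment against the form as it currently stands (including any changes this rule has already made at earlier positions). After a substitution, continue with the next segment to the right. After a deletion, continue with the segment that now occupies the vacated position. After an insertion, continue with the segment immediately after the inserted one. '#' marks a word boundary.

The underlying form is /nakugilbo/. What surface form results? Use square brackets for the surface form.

Rule 1 Stop Lenition: [nakugilbo] → [nakuhilbo]
Rule 2 Final Vowel Raising: [nakuhilbo] → [nakuhilbu]
Rule 3 Medial Vowel Deletion: [nakuhilbu] → [nakhlbu]
Rule 4 Word-Final Devoicing: no change — [nakhlbu]

[nakhlbu]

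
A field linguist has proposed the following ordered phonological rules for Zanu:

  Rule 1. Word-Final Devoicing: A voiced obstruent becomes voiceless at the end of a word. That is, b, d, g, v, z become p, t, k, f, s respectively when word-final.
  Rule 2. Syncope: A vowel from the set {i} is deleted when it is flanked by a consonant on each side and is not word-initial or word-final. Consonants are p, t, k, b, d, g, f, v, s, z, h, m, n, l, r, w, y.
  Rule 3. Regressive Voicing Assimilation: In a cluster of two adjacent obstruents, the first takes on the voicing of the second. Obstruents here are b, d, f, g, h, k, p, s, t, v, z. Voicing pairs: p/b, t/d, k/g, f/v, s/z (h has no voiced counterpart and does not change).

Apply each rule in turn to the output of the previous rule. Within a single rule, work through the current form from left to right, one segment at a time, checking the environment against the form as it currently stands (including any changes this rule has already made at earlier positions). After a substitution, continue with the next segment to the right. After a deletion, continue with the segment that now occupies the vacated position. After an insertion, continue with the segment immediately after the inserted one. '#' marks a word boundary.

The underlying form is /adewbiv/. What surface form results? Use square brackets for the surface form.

[adewpf]

Rule 1 Word-Final Devoicing: [adewbiv] → [adewbif]
Rule 2 Syncope: [adewbif] → [adewbf]
Rule 3 Regressive Voicing Assimilation: [adewbf] → [adewpf]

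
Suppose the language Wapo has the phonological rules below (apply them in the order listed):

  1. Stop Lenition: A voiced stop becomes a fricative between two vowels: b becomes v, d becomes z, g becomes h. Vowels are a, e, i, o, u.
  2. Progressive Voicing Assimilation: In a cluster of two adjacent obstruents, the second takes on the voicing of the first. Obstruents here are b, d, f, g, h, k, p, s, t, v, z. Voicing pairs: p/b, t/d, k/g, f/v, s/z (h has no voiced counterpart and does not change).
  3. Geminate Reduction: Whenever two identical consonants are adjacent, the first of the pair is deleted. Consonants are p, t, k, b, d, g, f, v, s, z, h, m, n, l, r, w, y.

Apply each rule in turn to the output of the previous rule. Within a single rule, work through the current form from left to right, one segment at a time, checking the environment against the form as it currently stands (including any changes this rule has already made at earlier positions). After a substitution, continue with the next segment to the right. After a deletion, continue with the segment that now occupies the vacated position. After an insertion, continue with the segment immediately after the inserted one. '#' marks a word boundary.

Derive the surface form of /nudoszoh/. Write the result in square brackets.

[nuzosoh]

1 Stop Lenition: [nudoszoh] → [nuzoszoh]
2 Progressive Voicing Assimilation: [nuzoszoh] → [nuzossoh]
3 Geminate Reduction: [nuzossoh] → [nuzosoh]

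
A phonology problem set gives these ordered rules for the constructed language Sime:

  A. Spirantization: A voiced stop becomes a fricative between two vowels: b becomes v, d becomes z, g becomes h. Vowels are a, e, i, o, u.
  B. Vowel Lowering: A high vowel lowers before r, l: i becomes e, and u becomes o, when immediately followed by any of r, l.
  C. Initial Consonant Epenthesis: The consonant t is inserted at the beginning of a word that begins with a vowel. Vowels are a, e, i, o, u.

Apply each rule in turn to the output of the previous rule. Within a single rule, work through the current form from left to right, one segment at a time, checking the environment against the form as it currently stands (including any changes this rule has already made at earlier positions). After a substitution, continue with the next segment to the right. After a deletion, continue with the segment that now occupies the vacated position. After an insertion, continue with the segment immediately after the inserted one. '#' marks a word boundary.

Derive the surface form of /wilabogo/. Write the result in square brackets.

A Spirantization: [wilabogo] → [wilavoho]
B Vowel Lowering: [wilavoho] → [welavoho]
C Initial Consonant Epenthesis: no change — [welavoho]

[welavoho]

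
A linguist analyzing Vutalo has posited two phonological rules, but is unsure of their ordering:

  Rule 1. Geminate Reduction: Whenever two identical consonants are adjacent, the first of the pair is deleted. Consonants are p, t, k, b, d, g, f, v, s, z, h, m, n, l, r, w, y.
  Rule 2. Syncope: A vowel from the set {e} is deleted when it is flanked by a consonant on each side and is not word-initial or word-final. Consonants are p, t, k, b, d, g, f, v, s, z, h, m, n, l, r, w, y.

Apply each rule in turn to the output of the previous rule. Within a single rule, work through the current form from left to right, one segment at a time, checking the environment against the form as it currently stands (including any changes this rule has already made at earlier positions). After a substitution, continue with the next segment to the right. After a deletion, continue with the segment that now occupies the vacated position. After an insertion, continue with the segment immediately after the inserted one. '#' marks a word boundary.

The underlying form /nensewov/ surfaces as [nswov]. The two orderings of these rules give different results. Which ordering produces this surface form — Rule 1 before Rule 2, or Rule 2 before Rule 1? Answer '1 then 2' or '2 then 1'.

Order 1 then 2:
  1 Geminate Reduction: no change — [nensewov]
  2 Syncope: [nensewov] → [nnswov]
  result: [nnswov]
Order 2 then 1:
  2 Syncope: [nensewov] → [nnswov]
  1 Geminate Reduction: [nnswov] → [nswov]
  result: [nswov]

2 then 1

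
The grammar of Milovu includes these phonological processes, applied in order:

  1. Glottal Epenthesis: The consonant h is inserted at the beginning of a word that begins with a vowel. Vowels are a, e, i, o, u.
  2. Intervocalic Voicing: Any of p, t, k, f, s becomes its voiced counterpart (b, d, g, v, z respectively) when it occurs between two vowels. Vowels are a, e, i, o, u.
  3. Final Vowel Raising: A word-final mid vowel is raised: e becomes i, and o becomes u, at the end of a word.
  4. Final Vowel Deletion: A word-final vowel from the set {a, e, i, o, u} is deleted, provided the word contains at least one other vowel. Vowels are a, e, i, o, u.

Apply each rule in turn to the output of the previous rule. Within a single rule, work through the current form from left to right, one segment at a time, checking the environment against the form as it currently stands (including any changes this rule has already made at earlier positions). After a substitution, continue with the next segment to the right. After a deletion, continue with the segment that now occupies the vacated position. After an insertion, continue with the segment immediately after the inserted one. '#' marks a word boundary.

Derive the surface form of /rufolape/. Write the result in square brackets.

1 Glottal Epenthesis: no change — [rufolape]
2 Intervocalic Voicing: [rufolape] → [ruvolabe]
3 Final Vowel Raising: [ruvolabe] → [ruvolabi]
4 Final Vowel Deletion: [ruvolabi] → [ruvolab]

[ruvolab]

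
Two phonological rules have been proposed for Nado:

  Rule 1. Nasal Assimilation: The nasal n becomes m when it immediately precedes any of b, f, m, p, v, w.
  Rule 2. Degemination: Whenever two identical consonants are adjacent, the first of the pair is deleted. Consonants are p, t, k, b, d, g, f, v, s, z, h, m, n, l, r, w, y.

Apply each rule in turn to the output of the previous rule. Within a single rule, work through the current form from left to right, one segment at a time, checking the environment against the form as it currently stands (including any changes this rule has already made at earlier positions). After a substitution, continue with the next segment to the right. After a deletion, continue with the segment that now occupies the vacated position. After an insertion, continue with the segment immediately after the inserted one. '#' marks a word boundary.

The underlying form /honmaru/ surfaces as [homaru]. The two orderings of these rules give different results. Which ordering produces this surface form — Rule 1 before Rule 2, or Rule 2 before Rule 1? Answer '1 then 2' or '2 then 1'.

Order 1 then 2:
  1 Nasal Assimilation: [honmaru] → [hommaru]
  2 Degemination: [hommaru] → [homaru]
  result: [homaru]
Order 2 then 1:
  2 Degemination: no change — [honmaru]
  1 Nasal Assimilation: [honmaru] → [hommaru]
  result: [hommaru]

1 then 2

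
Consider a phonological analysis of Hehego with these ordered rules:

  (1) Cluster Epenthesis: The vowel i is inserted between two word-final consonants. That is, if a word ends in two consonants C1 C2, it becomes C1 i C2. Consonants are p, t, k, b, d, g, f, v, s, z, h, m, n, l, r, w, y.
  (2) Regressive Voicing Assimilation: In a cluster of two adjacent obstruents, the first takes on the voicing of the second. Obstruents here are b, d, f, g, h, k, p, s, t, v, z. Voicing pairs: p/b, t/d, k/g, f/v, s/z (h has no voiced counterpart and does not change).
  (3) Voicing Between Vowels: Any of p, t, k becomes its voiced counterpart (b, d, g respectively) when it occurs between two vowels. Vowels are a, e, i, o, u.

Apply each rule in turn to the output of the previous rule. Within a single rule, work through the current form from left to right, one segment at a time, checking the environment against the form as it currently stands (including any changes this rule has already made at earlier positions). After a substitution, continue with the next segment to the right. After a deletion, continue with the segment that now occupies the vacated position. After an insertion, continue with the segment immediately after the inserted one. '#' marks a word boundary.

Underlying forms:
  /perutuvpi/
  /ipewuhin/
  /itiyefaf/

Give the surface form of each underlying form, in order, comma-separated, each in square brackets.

/perutuvpi/:
  (1) Cluster Epenthesis: no change — [perutuvpi]
  (2) Regressive Voicing Assimilation: [perutuvpi] → [perutufpi]
  (3) Voicing Between Vowels: [perutufpi] → [perudufpi]
/ipewuhin/:
  (1) Cluster Epenthesis: no change — [ipewuhin]
  (2) Regressive Voicing Assimilation: no change — [ipewuhin]
  (3) Voicing Between Vowels: [ipewuhin] → [ibewuhin]
/itiyefaf/:
  (1) Cluster Epenthesis: no change — [itiyefaf]
  (2) Regressive Voicing Assimilation: no change — [itiyefaf]
  (3) Voicing Between Vowels: [itiyefaf] → [idiyefaf]

[perudufpi], [ibewuhin], [idiyefaf]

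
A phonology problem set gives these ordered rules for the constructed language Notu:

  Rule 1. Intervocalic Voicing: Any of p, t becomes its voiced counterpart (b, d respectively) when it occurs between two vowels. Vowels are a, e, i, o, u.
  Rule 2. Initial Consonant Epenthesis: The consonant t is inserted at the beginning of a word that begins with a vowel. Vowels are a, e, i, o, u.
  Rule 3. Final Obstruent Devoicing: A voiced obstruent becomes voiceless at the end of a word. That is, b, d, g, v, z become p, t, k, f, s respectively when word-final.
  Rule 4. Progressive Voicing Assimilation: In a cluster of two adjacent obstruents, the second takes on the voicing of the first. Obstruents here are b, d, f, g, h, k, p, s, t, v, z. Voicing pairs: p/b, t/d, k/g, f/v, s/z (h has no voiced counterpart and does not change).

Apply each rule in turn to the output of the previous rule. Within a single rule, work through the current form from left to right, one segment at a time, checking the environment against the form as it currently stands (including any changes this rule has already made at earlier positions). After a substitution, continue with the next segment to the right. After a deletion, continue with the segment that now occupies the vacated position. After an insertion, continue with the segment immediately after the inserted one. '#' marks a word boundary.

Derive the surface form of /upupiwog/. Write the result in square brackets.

Rule 1 Intervocalic Voicing: [upupiwog] → [ububiwog]
Rule 2 Initial Consonant Epenthesis: [ububiwog] → [tububiwog]
Rule 3 Final Obstruent Devoicing: [tububiwog] → [tububiwok]
Rule 4 Progressive Voicing Assimilation: no change — [tububiwok]

[tububiwok]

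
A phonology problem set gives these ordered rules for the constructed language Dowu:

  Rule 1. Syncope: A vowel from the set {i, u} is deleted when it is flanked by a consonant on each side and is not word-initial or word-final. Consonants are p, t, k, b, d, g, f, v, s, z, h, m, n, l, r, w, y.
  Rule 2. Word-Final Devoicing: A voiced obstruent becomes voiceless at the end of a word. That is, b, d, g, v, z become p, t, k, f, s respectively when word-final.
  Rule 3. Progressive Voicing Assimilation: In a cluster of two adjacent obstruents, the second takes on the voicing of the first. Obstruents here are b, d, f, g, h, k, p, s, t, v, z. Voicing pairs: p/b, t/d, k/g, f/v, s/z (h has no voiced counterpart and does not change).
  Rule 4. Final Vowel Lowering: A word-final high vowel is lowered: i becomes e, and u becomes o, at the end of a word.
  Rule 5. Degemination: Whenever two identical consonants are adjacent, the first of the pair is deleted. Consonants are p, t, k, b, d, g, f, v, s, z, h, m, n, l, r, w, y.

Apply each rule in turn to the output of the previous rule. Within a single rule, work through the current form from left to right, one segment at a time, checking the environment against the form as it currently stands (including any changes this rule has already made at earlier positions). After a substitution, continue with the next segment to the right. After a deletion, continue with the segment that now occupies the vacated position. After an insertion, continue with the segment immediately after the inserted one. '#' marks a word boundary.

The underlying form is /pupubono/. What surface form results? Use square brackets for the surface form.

[pono]

Rule 1 Syncope: [pupubono] → [ppbono]
Rule 2 Word-Final Devoicing: no change — [ppbono]
Rule 3 Progressive Voicing Assimilation: [ppbono] → [pppono]
Rule 4 Final Vowel Lowering: no change — [pppono]
Rule 5 Degemination: [pppono] → [pono]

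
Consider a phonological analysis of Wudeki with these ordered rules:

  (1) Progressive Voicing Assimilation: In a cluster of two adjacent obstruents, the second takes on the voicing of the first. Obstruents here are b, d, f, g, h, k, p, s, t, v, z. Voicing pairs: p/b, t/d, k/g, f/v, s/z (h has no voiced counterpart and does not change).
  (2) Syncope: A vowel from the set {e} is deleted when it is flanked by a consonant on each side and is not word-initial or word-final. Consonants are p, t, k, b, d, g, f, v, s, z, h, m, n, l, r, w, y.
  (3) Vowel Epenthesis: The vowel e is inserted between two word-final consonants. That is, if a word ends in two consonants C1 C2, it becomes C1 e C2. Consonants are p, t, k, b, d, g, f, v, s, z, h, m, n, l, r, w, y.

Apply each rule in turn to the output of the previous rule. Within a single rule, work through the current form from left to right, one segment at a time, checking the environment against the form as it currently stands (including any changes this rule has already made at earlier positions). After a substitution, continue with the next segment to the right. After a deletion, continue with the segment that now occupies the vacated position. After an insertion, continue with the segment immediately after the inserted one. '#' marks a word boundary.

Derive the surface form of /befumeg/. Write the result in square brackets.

[bfumeg]

(1) Progressive Voicing Assimilation: no change — [befumeg]
(2) Syncope: [befumeg] → [bfumg]
(3) Vowel Epenthesis: [bfumg] → [bfumeg]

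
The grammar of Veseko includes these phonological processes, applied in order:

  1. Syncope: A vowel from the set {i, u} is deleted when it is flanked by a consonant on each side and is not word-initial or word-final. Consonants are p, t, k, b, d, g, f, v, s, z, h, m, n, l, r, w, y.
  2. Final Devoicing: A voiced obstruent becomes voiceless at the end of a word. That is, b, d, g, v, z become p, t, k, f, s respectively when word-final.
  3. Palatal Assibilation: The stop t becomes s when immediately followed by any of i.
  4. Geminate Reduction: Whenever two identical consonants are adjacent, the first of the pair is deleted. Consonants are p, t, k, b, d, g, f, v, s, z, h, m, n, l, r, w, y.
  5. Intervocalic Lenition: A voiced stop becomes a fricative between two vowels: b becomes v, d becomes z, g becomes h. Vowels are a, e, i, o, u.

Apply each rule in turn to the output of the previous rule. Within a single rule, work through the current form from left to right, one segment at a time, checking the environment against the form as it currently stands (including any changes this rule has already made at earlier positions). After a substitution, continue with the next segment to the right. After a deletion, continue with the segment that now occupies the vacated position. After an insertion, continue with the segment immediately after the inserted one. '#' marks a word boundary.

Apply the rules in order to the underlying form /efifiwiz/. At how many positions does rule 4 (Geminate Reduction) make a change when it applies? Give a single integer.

1

1 Syncope: [efifiwiz] → [effwz]
2 Final Devoicing: [effwz] → [effws]
3 Palatal Assibilation: no change — [effws]
4 Geminate Reduction: [effws] → [efws]
5 Intervocalic Lenition: no change — [efws]
Rule 4 changed 1 position(s).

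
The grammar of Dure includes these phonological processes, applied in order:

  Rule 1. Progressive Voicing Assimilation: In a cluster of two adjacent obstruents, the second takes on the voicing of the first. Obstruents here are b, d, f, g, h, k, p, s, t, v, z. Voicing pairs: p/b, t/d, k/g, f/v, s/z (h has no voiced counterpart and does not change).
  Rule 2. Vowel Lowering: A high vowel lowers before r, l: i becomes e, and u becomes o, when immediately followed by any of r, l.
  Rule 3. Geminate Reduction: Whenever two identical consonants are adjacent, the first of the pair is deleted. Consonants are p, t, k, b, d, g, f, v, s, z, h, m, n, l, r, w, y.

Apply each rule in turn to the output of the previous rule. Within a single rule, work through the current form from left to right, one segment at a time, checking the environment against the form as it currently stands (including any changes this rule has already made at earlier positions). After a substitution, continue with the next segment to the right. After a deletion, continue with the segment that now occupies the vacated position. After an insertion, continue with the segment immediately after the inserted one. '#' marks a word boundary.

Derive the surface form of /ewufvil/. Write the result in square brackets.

[ewufel]

Rule 1 Progressive Voicing Assimilation: [ewufvil] → [ewuffil]
Rule 2 Vowel Lowering: [ewuffil] → [ewuffel]
Rule 3 Geminate Reduction: [ewuffel] → [ewufel]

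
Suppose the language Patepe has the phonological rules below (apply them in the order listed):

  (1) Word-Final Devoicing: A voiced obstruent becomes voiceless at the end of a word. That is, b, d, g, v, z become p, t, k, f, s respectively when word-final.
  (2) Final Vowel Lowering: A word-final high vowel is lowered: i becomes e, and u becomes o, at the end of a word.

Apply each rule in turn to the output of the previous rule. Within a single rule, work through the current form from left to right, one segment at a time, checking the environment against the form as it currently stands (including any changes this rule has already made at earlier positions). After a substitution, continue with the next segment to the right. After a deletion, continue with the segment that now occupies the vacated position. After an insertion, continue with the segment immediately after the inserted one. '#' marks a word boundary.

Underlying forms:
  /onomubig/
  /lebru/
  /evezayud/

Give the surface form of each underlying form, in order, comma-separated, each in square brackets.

/onomubig/:
  (1) Word-Final Devoicing: [onomubig] → [onomubik]
  (2) Final Vowel Lowering: no change — [onomubik]
/lebru/:
  (1) Word-Final Devoicing: no change — [lebru]
  (2) Final Vowel Lowering: [lebru] → [lebro]
/evezayud/:
  (1) Word-Final Devoicing: [evezayud] → [evezayut]
  (2) Final Vowel Lowering: no change — [evezayut]

[onomubik], [lebro], [evezayut]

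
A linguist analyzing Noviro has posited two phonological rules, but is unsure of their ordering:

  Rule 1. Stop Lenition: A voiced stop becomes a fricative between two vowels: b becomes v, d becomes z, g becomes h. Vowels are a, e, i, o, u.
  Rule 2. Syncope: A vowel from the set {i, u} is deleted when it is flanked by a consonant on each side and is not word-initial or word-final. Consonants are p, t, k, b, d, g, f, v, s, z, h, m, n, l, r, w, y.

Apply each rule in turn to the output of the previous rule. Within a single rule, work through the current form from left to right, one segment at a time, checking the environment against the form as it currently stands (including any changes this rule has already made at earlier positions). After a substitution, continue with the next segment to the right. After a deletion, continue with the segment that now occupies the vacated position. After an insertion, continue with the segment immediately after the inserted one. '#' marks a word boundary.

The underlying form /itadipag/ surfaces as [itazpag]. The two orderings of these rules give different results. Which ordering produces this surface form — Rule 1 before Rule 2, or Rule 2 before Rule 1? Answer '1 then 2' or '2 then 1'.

Order 1 then 2:
  1 Stop Lenition: [itadipag] → [itazipag]
  2 Syncope: [itazipag] → [itazpag]
  result: [itazpag]
Order 2 then 1:
  2 Syncope: [itadipag] → [itadpag]
  1 Stop Lenition: no change — [itadpag]
  result: [itadpag]

1 then 2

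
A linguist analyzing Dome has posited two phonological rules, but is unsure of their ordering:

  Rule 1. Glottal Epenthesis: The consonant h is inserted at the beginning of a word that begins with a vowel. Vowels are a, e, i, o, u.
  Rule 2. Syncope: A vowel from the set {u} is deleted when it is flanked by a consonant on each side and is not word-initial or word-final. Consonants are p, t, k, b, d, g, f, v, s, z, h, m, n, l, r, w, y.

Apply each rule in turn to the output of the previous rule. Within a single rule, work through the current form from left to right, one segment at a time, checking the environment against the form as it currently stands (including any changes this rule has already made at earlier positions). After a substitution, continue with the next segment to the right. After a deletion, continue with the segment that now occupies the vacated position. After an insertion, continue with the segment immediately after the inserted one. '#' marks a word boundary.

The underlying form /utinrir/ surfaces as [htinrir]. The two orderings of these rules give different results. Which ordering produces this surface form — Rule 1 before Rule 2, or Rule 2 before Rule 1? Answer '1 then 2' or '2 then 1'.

1 then 2

Order 1 then 2:
  1 Glottal Epenthesis: [utinrir] → [hutinrir]
  2 Syncope: [hutinrir] → [htinrir]
  result: [htinrir]
Order 2 then 1:
  2 Syncope: no change — [utinrir]
  1 Glottal Epenthesis: [utinrir] → [hutinrir]
  result: [hutinrir]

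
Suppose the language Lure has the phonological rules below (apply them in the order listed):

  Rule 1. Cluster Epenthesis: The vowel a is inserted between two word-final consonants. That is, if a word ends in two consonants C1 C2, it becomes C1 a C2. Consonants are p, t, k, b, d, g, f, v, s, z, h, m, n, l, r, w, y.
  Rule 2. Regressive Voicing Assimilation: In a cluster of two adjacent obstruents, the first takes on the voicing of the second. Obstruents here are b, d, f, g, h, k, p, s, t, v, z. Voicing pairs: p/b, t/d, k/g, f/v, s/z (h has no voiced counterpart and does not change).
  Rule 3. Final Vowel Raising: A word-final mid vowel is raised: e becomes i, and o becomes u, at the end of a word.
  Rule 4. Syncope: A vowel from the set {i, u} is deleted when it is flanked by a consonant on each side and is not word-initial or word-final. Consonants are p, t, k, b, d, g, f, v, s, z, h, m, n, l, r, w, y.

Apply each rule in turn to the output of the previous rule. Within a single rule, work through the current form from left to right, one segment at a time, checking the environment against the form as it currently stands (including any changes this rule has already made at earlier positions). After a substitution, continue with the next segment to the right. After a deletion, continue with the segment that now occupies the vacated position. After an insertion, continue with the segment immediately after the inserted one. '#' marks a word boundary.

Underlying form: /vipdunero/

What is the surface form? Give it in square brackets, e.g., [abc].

[vbdneru]

Rule 1 Cluster Epenthesis: no change — [vipdunero]
Rule 2 Regressive Voicing Assimilation: [vipdunero] → [vibdunero]
Rule 3 Final Vowel Raising: [vibdunero] → [vibduneru]
Rule 4 Syncope: [vibduneru] → [vbdneru]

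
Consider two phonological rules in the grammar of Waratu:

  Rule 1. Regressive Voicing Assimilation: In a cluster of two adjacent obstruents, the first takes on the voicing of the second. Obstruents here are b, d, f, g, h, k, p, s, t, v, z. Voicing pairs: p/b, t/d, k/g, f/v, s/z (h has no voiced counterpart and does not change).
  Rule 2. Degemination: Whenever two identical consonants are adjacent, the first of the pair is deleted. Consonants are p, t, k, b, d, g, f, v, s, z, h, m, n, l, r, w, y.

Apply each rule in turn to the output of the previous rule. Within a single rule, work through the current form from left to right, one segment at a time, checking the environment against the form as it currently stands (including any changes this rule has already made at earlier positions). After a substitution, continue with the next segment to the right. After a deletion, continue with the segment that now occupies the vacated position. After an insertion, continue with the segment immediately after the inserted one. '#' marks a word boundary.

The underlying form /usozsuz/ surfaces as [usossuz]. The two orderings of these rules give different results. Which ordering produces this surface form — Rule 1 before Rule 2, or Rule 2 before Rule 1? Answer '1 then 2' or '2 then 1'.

Order 1 then 2:
  1 Regressive Voicing Assimilation: [usozsuz] → [usossuz]
  2 Degemination: [usossuz] → [usosuz]
  result: [usosuz]
Order 2 then 1:
  2 Degemination: no change — [usozsuz]
  1 Regressive Voicing Assimilation: [usozsuz] → [usossuz]
  result: [usossuz]

2 then 1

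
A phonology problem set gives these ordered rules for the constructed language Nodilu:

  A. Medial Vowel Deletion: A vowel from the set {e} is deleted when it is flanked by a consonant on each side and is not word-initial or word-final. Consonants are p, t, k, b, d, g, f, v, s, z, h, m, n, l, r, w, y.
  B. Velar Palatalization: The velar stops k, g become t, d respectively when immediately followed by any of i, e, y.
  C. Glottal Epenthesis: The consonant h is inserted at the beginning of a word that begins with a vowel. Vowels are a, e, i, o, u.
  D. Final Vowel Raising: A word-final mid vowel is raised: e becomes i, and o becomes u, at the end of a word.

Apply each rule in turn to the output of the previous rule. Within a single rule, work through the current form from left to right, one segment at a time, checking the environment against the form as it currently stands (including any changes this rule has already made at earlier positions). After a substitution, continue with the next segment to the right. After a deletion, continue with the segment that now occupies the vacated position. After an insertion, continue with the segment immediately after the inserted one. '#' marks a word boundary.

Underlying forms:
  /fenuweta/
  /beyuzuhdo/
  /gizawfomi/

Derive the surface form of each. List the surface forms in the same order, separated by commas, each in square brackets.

/fenuweta/:
  A Medial Vowel Deletion: [fenuweta] → [fnuwta]
  B Velar Palatalization: no change — [fnuwta]
  C Glottal Epenthesis: no change — [fnuwta]
  D Final Vowel Raising: no change — [fnuwta]
/beyuzuhdo/:
  A Medial Vowel Deletion: [beyuzuhdo] → [byuzuhdo]
  B Velar Palatalization: no change — [byuzuhdo]
  C Glottal Epenthesis: no change — [byuzuhdo]
  D Final Vowel Raising: [byuzuhdo] → [byuzuhdu]
/gizawfomi/:
  A Medial Vowel Deletion: no change — [gizawfomi]
  B Velar Palatalization: [gizawfomi] → [dizawfomi]
  C Glottal Epenthesis: no change — [dizawfomi]
  D Final Vowel Raising: no change — [dizawfomi]

[fnuwta], [byuzuhdu], [dizawfomi]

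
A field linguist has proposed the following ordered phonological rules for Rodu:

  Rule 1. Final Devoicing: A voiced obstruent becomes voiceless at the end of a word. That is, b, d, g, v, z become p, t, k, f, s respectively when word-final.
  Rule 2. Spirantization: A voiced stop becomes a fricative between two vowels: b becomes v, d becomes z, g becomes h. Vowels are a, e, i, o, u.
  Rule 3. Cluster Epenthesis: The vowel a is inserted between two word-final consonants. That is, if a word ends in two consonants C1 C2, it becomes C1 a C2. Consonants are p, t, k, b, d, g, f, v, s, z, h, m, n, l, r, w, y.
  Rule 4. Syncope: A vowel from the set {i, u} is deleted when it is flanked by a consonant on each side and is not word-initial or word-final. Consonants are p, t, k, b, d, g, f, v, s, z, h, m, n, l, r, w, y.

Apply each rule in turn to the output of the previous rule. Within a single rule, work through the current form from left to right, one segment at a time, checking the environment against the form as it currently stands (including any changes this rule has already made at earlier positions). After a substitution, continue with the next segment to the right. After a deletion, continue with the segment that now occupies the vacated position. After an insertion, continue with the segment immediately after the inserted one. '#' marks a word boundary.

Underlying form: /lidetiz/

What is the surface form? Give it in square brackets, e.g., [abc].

Rule 1 Final Devoicing: [lidetiz] → [lidetis]
Rule 2 Spirantization: [lidetis] → [lizetis]
Rule 3 Cluster Epenthesis: no change — [lizetis]
Rule 4 Syncope: [lizetis] → [lzets]

[lzets]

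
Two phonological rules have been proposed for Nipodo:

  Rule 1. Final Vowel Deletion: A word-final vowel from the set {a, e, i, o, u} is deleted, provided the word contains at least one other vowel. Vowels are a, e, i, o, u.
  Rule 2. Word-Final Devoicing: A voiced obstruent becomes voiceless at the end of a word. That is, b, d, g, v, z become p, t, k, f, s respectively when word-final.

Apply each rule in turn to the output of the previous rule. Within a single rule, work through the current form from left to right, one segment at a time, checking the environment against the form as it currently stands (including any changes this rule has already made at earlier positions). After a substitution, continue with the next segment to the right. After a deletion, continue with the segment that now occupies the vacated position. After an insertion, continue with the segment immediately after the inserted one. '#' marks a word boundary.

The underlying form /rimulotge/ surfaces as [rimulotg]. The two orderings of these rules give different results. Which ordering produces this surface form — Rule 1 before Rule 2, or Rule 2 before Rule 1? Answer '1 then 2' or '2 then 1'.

2 then 1

Order 1 then 2:
  1 Final Vowel Deletion: [rimulotge] → [rimulotg]
  2 Word-Final Devoicing: [rimulotg] → [rimulotk]
  result: [rimulotk]
Order 2 then 1:
  2 Word-Final Devoicing: no change — [rimulotge]
  1 Final Vowel Deletion: [rimulotge] → [rimulotg]
  result: [rimulotg]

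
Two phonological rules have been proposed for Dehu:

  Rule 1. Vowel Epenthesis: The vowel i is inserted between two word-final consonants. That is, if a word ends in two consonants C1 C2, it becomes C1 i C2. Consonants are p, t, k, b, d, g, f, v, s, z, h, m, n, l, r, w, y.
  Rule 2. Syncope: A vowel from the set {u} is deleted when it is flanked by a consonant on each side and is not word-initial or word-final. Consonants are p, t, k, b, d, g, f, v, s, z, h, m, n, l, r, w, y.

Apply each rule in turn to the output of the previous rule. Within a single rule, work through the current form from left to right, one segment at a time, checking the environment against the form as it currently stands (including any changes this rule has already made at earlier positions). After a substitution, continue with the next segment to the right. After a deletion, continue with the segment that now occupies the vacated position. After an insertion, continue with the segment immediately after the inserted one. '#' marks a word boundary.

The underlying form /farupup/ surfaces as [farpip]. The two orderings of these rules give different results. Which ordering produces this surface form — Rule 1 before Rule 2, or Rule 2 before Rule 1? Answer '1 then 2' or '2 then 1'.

2 then 1

Order 1 then 2:
  1 Vowel Epenthesis: no change — [farupup]
  2 Syncope: [farupup] → [farpp]
  result: [farpp]
Order 2 then 1:
  2 Syncope: [farupup] → [farpp]
  1 Vowel Epenthesis: [farpp] → [farpip]
  result: [farpip]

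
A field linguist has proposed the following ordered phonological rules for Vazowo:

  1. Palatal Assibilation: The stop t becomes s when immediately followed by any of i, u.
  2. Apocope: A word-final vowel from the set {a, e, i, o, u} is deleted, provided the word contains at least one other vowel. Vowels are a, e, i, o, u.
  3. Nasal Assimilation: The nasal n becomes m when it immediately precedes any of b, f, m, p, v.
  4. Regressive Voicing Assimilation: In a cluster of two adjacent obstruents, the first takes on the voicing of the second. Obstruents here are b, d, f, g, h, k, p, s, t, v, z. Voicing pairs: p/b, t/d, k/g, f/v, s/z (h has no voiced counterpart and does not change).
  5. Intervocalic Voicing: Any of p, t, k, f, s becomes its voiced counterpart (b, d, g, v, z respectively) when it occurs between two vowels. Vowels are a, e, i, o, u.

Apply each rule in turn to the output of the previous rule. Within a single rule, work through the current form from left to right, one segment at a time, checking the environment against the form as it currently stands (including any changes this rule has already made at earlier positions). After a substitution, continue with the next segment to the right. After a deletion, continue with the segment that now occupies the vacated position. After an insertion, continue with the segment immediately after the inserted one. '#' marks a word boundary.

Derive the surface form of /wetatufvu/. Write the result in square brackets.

[wedazuvv]

1 Palatal Assibilation: [wetatufvu] → [wetasufvu]
2 Apocope: [wetasufvu] → [wetasufv]
3 Nasal Assimilation: no change — [wetasufv]
4 Regressive Voicing Assimilation: [wetasufv] → [wetasuvv]
5 Intervocalic Voicing: [wetasuvv] → [wedazuvv]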